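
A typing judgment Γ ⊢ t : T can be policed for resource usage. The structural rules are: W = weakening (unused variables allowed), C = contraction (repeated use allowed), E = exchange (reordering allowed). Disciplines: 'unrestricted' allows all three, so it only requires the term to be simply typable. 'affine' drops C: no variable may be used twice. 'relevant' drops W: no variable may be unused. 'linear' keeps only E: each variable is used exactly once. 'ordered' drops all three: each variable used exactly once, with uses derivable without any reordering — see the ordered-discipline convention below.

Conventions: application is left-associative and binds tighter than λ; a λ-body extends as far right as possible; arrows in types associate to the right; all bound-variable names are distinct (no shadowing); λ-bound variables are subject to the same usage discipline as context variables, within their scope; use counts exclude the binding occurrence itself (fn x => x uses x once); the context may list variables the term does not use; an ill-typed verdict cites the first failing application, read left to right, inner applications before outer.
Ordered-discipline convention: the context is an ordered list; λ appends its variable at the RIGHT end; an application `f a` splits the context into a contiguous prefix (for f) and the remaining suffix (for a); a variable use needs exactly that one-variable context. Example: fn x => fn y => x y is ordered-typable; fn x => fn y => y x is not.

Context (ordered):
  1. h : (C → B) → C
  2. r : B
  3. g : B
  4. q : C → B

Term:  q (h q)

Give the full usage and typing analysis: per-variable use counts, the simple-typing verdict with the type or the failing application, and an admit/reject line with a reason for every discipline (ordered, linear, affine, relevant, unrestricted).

variable uses: h=1, r=0, g=0, q=2
left-to-right use order: q, h, q
typing: well-typed at B
ordered: ✗ — q ×2 used more than once (contraction); r, g left unused
linear: ✗ — q ×2 used more than once (contraction); r, g left unused
affine: ✗ — q ×2 used more than once (contraction)
relevant: ✗ — r, g left unused
unrestricted: ✓ — well-typed at B; no restrictions here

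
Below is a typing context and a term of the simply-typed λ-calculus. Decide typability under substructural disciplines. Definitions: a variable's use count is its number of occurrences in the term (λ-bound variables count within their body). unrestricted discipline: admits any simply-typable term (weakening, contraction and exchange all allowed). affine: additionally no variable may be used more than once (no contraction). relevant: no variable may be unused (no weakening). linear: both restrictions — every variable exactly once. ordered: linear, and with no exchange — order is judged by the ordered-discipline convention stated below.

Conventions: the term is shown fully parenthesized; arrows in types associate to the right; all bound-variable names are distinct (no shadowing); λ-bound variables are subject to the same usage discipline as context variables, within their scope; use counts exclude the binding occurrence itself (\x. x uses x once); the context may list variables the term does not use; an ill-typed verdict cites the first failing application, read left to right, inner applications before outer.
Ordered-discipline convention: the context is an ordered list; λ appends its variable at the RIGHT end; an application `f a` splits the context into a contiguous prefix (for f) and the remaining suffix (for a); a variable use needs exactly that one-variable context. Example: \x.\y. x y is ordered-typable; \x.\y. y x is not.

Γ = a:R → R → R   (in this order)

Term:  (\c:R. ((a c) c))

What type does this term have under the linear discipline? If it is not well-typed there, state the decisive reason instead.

not well-typed under linear — uses contraction: c ×2
use counts: a ×1, c (λ-bound) ×2
order of uses: a, c, c
typing: the term checks, with type R → R
per-discipline verdicts: ordered ✗ · linear ✗ · affine ✗ · relevant ✓ · unrestricted ✓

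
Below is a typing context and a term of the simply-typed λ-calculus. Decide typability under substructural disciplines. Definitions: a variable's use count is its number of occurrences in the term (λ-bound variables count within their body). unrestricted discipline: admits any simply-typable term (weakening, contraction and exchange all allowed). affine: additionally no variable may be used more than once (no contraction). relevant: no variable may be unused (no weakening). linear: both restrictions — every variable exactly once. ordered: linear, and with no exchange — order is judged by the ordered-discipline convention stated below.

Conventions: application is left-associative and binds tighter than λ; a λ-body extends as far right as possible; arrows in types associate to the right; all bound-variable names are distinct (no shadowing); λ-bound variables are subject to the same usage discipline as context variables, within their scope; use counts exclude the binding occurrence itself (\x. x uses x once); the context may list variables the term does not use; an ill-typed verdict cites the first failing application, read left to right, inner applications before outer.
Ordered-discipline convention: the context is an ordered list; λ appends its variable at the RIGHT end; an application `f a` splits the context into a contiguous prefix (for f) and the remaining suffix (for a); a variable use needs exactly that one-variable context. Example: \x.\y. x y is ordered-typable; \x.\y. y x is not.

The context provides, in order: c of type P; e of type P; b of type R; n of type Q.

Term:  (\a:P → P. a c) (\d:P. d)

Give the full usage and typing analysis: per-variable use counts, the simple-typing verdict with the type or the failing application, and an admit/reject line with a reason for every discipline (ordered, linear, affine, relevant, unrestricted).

counts: c: 1×, e: 0×, b: 0×, n: 0×, a [bound]: 1×, d [bound]: 1×
uses in reading order: a, c, d
typing: well-typed — term : P
ordered: ✗ — unused: e, b, n — weakening required
linear: ✗ — unused: e, b, n — weakening required
affine: ✓ — at most one use each (c, e, b, n, a, d)
relevant: ✗ — unused: e, b, n — weakening required
unrestricted: ✓ — simply typable at P; W, C, E all held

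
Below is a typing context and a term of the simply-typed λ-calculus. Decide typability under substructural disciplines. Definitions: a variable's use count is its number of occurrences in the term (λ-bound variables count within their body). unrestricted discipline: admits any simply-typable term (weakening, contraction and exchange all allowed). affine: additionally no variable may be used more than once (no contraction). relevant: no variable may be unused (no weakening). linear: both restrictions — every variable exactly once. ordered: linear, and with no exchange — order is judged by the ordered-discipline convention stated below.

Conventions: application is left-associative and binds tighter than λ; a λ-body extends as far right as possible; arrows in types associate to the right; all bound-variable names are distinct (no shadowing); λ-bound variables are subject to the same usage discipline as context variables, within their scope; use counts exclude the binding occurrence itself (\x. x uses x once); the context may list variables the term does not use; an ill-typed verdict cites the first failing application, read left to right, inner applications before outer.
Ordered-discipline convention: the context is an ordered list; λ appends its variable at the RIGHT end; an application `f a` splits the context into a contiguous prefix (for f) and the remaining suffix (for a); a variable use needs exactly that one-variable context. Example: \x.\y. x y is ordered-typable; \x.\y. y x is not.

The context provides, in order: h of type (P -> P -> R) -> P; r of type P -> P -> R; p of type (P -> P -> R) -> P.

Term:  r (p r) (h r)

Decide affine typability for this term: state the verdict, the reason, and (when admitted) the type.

no — needs contraction — r ×3
use counts: h=1; r=3; p=1
uses in reading order: r, p, r, h, r
typing: ✓ — R
per-discipline verdicts: ordered ✗, linear ✗, affine ✗, relevant ✓, unrestricted ✓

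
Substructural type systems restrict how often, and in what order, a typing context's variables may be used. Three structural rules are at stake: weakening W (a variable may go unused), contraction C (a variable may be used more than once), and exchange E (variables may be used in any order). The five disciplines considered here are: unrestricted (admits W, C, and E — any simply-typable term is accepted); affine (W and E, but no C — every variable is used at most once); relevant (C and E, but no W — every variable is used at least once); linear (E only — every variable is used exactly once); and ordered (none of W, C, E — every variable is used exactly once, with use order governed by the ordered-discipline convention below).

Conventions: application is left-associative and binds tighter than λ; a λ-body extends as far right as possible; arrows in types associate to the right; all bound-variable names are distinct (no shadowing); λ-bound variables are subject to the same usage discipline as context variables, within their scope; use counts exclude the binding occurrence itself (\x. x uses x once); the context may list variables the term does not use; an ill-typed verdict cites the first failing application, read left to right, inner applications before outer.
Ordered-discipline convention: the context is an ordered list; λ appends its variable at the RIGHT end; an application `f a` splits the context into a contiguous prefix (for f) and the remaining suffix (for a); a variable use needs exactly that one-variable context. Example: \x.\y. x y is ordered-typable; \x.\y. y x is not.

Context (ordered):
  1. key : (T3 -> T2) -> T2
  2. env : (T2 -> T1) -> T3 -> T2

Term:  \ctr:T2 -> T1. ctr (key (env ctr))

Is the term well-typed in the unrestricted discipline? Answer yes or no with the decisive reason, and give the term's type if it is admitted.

yes — type-checks ((T2 -> T1) -> T1) and nothing is barred; term : (T2 -> T1) -> T1
use counts: key=1; env=1; ctr (bound)=2
uses in reading order: ctr, key, env, ctr
typing: well-typed at (T2 -> T1) -> T1
summary: ordered ✗, linear ✗, affine ✗, relevant ✓, unrestricted ✓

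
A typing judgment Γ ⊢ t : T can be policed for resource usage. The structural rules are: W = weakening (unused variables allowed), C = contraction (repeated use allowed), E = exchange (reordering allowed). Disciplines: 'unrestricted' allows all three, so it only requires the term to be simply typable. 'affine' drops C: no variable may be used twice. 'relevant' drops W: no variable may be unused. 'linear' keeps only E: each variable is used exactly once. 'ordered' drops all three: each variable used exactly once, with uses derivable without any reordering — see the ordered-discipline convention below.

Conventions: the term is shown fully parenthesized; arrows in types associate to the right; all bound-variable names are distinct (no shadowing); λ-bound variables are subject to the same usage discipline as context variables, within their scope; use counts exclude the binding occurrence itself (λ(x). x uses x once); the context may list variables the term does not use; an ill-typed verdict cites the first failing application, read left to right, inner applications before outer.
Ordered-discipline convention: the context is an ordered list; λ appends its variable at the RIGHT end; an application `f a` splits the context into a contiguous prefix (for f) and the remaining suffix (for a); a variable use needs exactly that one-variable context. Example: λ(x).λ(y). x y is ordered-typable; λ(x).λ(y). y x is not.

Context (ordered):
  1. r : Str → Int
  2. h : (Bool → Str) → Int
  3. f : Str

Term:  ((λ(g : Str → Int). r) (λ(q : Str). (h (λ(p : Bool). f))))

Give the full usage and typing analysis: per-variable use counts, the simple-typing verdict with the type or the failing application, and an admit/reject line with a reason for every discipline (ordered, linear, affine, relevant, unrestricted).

use counts: r=1, h=1, f=1, g (bound)=0, q (bound)=0, p (bound)=0
use order (left to right): r, h, f
typing: the term checks, with type Str → Int
ordered: ✗ — needs weakening: g, q, p unused
linear: ✗ — needs weakening: g, q, p unused
affine: ✓ — none of r, h, f, g, q, p used more than once
relevant: ✗ — needs weakening: g, q, p unused
unrestricted: ✓ — well-typed at Str → Int; no restrictions here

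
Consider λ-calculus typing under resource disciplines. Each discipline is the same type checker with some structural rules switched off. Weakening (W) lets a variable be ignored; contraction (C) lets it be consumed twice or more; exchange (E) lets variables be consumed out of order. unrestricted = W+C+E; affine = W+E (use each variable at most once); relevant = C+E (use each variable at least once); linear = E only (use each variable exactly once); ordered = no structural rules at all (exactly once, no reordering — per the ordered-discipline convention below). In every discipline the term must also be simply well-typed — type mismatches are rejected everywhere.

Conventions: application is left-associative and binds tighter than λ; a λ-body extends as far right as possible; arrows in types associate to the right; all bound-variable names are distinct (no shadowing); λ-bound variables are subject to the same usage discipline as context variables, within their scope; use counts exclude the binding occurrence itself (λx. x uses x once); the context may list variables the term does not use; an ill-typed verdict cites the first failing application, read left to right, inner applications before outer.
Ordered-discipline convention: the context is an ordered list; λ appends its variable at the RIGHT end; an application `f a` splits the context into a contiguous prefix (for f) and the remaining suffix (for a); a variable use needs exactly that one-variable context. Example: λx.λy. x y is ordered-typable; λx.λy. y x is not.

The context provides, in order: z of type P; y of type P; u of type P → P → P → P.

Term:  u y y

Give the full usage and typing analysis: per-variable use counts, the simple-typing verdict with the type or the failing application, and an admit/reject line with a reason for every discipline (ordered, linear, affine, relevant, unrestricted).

counts: z: 0; y: 2; u: 1
left-to-right use order: u, y, y
typing: well-typed — term : P → P
ordered ✗ (y ×2 used more than once (contraction); z left unused)
linear ✗ (y ×2 used more than once (contraction); z left unused)
affine ✗ (y ×2 used more than once (contraction))
relevant ✗ (z left unused)
unrestricted ✓ (simply typable at P → P; W, C, E all held)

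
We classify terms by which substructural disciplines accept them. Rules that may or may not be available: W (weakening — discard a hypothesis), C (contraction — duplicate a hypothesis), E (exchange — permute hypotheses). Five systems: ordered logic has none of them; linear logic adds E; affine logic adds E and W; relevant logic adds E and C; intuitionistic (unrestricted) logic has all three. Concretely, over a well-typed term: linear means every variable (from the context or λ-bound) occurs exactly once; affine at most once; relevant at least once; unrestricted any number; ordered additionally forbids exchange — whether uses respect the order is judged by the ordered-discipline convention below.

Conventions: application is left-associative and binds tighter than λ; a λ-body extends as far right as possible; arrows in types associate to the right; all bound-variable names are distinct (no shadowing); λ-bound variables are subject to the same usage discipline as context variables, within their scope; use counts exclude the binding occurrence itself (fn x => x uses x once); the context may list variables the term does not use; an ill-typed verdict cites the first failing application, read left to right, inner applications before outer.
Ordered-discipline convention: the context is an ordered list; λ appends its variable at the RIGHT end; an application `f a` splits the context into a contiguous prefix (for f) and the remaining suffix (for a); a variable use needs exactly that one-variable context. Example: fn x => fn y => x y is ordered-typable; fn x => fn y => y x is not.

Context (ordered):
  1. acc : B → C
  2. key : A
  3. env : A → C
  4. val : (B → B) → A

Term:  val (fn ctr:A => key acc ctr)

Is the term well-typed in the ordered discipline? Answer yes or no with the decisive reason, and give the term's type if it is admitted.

no — the type mismatch rejects it
usage: acc ×1; key ×1; env ×0; val ×1; ctr [bound] ×1
use order (left to right): val, key, acc, ctr
typing: ill-typed: can't apply a value of type A
all disciplines: ordered ✗, linear ✗, affine ✗, relevant ✗, unrestricted ✗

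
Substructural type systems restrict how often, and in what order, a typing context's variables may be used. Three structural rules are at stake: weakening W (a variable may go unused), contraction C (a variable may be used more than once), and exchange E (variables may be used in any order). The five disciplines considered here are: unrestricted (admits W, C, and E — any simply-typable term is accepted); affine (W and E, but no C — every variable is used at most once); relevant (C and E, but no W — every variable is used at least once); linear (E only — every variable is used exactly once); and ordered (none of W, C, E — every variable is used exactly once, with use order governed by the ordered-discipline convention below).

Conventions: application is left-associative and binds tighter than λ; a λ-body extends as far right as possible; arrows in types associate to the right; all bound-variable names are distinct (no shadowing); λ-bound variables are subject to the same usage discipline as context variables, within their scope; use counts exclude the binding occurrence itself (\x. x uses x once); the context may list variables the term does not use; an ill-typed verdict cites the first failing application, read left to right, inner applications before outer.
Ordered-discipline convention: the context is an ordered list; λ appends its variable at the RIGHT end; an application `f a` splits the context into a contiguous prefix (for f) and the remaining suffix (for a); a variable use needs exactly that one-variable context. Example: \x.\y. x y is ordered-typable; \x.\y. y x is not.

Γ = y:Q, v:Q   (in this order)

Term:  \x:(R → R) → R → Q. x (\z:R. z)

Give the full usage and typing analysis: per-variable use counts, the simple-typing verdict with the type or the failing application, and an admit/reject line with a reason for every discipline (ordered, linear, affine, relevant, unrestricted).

use counts: y=0, v=0, x (bound)=1, z (bound)=1
uses in reading order: x, z
typing: well-typed — term : ((R → R) → R → Q) → R → Q
ordered: ✗, y, v left unused
linear: ✗, y, v left unused
affine: ✓, at most one use each (y, v, x, z)
relevant: ✗, y, v left unused
unrestricted: ✓, typability at ((R → R) → R → Q) → R → Q is all that's needed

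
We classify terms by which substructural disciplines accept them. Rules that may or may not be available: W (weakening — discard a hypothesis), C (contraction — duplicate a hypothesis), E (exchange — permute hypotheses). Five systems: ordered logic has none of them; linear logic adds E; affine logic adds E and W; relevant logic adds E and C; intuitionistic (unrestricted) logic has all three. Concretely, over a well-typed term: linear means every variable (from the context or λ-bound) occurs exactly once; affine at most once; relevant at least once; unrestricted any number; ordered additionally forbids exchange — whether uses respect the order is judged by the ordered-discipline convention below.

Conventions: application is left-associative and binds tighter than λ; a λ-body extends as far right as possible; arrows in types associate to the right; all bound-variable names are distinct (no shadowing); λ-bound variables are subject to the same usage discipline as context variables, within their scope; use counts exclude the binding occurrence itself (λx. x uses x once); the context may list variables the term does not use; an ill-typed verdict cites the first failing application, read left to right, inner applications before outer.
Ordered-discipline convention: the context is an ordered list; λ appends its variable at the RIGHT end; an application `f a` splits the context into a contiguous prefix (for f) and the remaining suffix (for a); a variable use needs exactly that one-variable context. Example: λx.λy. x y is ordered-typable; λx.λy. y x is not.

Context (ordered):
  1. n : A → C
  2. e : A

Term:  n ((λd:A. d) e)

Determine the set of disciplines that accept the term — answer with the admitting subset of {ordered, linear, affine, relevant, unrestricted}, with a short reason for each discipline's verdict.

admitted in: ordered, linear, affine, relevant, unrestricted
variable uses: n: 1; e: 1; d [bound]: 1
uses in reading order: n, d, e
typing: the term checks, with type C
ordered: ✓, single-use (n, e, d), ordered derivation ok
linear: ✓, exactly-once usage across n, e, d
affine: ✓, none of n, e, d used more than once
relevant: ✓, none of n, e, d goes unused
unrestricted: ✓, typability at C is all that's needed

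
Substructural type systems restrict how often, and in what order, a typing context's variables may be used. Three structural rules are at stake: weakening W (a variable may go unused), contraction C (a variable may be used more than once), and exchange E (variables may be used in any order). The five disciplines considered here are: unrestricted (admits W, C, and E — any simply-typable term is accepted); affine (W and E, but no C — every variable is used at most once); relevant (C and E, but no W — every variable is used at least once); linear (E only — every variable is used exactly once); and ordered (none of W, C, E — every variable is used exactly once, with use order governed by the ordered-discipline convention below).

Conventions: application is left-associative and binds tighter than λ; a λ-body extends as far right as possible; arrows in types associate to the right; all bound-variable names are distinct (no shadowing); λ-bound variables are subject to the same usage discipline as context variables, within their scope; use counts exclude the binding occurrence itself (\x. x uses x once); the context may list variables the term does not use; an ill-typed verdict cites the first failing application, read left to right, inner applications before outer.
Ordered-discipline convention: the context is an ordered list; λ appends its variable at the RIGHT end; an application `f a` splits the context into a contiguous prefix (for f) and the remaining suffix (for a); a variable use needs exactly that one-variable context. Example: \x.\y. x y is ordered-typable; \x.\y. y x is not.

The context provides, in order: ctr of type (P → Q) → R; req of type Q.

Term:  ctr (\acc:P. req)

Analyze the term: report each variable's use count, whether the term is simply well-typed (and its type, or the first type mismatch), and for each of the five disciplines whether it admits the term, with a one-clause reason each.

usage: ctr=1, req=1, acc (bound)=0
uses in reading order: ctr, req
typing: well-typed at R
ordered: ✗, acc left unused
linear: ✗, acc left unused
affine: ✓, ctr, req, acc: no repeats, contraction unneeded
relevant: ✗, acc left unused
unrestricted: ✓, typability at R is all that's needed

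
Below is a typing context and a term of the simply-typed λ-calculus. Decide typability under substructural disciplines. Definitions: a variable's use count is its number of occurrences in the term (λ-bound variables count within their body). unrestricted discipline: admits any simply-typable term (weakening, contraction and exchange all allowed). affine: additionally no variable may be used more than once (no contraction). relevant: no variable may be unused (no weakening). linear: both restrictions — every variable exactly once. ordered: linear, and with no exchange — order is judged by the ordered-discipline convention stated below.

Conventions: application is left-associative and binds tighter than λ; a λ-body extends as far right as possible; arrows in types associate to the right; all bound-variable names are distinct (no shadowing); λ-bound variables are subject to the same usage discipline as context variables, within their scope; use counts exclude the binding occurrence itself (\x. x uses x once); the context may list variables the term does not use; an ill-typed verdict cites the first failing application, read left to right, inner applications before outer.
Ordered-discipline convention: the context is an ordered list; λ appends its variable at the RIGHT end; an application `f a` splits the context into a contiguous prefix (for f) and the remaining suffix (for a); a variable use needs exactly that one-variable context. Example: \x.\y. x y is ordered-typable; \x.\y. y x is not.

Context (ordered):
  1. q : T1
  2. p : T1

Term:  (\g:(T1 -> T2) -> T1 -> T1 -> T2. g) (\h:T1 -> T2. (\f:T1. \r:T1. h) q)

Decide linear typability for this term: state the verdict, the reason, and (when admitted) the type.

no — p, f, r never used (weakening)
usage: q=1; p=0; g [bound]=1; h [bound]=1; f [bound]=0; r [bound]=0
left-to-right use order: g, h, q
typing: ✓ — (T1 -> T2) -> T1 -> T1 -> T2
per-discipline verdicts: ordered ✗ | linear ✗ | affine ✓ | relevant ✗ | unrestricted ✓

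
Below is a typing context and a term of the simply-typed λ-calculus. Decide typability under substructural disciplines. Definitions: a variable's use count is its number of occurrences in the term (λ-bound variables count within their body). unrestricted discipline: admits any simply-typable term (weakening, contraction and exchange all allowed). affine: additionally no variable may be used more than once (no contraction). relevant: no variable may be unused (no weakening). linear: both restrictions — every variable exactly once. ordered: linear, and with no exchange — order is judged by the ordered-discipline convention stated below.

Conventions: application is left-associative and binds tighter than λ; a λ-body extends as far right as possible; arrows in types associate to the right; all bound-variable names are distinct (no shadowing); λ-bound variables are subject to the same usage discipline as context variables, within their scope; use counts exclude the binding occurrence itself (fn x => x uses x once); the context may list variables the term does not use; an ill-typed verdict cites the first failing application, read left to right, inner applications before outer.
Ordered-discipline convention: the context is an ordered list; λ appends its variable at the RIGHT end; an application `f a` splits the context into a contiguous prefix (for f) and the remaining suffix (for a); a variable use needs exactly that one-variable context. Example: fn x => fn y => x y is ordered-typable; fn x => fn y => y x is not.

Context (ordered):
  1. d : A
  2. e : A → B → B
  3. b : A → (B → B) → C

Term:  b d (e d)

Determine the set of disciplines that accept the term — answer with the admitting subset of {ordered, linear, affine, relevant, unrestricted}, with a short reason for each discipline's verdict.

admitted by: relevant, unrestricted
use counts: d ×2, e ×1, b ×1
order of uses: b, d, e, d
typing: well-typed at C
ordered: ✗ — repeated use of d ×2
linear: ✗ — repeated use of d ×2
affine: ✗ — repeated use of d ×2
relevant: ✓ — none of d, e, b goes unused
unrestricted: ✓ — typability at C is all that's needed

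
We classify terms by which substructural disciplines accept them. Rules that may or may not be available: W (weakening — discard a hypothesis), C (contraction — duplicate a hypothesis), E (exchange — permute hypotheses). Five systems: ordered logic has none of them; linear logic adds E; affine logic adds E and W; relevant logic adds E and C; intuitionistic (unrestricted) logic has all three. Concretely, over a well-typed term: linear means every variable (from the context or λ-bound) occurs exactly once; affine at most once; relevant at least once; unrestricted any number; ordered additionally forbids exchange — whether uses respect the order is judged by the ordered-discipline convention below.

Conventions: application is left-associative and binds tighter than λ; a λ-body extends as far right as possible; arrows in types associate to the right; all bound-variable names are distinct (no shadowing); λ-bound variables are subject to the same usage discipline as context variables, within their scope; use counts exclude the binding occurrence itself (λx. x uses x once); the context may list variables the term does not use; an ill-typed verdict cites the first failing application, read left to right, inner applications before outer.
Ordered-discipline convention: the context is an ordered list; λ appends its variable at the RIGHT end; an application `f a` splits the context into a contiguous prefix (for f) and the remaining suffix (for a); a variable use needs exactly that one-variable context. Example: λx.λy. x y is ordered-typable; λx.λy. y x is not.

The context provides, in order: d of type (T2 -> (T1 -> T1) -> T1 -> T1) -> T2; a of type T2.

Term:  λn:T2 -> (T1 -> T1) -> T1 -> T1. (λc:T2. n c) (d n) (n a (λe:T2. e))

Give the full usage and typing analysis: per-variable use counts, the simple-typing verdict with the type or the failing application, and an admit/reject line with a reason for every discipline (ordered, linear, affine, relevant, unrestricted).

variable uses: d ×1; a ×1; n [bound] ×3; c [bound] ×1; e [bound] ×1
left-to-right use order: n, c, d, n, n, a, e
typing: ill-typed: argument of type T2 -> T2 where T1 -> T1 is required
ordered ✗ (a type mismatch blocks all five)
linear ✗ (the type mismatch rejects it)
affine ✗ (not simply typable)
relevant ✗ (fails simple typing)
unrestricted ✗ (a type mismatch blocks all five)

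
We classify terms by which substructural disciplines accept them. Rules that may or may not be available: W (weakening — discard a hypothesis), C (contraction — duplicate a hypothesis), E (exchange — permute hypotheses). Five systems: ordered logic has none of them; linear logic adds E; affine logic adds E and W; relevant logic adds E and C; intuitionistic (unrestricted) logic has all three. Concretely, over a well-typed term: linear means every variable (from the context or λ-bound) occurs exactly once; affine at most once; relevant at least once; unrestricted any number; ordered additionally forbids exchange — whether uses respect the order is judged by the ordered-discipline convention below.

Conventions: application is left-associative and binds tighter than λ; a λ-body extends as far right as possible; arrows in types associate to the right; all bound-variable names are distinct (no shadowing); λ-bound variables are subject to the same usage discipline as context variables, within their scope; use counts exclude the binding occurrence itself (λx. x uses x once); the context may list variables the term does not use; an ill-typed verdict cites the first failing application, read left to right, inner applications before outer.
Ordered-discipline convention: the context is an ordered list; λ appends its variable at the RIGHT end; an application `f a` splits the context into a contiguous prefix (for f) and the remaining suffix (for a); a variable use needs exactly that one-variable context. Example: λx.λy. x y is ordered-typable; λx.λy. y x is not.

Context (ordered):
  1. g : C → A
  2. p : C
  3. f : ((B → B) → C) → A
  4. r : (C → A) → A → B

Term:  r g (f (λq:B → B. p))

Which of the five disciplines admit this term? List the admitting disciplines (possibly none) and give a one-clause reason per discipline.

admitted by: affine, unrestricted
usage: g=1; p=1; f=1; r=1; q (bound)=0
order of uses: r, g, f, p
typing: well-typed — term : B
ordered: ✗, needs weakening: q unused
linear: ✗, needs weakening: q unused
affine: ✓, g, p, f, r, q: no repeats, contraction unneeded
relevant: ✗, needs weakening: q unused
unrestricted: ✓, simply typable at B; W, C, E all held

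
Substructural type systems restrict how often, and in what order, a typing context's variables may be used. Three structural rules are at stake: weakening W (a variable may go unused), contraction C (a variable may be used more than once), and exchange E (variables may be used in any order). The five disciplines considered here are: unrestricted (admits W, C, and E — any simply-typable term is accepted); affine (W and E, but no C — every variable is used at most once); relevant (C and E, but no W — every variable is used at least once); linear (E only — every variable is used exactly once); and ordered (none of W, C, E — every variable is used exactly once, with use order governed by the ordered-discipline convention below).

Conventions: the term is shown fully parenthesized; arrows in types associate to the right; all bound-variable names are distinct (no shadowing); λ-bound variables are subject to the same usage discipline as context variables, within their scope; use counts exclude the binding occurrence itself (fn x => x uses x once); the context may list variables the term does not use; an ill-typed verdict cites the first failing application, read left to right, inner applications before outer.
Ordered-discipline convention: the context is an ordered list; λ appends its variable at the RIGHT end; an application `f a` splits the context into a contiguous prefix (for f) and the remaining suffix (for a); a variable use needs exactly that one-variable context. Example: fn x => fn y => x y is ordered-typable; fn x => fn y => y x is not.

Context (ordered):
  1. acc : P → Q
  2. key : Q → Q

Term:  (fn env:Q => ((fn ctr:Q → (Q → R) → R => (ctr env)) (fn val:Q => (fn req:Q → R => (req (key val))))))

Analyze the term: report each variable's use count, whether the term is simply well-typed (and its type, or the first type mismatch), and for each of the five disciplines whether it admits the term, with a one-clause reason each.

usage: acc: 0×; key: 1×; env (bound): 1×; ctr (bound): 1×; val (bound): 1×; req (bound): 1×
use order (left to right): ctr, env, req, key, val
typing: well-typed at Q → (Q → R) → R
ordered ✗ (acc never used (weakening))
linear ✗ (acc never used (weakening))
affine ✓ (acc, key, env, ctr, val, req: no repeats, contraction unneeded)
relevant ✗ (acc never used (weakening))
unrestricted ✓ (simply typable at Q → (Q → R) → R; W, C, E all held)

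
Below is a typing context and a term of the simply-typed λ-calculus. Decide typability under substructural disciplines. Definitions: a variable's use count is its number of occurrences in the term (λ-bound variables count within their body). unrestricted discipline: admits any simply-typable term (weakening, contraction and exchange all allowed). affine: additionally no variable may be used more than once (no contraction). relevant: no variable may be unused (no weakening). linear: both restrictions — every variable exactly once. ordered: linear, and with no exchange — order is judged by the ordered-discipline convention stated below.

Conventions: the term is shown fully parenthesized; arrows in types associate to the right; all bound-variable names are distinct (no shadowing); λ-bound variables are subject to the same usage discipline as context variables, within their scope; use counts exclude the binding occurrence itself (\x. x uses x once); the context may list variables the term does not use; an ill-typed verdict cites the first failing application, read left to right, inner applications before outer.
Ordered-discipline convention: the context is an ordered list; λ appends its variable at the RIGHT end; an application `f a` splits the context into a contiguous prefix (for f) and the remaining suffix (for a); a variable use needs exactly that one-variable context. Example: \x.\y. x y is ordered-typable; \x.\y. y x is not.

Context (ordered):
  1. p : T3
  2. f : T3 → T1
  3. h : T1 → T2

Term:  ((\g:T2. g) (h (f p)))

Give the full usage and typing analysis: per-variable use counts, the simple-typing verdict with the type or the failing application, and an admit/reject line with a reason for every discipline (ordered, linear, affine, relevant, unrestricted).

usage: p ×1; f ×1; h ×1; g (λ-bound) ×1
uses in reading order: g, h, f, p
typing: well-typed at T2
ordered: ✗, use order g, h, f, p needs exchange
linear: ✓, p, f, h, g: one use apiece
affine: ✓, no duplicate uses among p, f, h, g
relevant: ✓, at least one use each (p, f, h, g)
unrestricted: ✓, type-checks (T2) and nothing is barred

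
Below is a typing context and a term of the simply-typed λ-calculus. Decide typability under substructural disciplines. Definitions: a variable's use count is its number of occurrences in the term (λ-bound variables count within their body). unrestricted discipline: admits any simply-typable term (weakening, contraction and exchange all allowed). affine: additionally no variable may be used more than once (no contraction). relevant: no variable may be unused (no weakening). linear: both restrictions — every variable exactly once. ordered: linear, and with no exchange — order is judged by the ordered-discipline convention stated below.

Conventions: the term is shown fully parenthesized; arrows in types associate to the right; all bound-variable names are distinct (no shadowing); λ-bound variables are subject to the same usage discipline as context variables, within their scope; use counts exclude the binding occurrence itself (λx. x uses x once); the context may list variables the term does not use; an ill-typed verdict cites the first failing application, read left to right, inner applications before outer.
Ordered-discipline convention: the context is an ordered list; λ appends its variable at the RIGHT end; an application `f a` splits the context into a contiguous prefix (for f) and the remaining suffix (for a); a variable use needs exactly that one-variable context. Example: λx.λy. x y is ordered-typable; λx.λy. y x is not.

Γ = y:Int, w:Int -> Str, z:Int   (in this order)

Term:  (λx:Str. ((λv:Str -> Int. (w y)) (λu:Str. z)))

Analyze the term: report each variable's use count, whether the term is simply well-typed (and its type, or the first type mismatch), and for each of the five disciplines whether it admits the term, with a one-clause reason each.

variable uses: y: 1×; w: 1×; z: 1×; x (λ-bound): 0×; v (λ-bound): 0×; u (λ-bound): 0×
uses in reading order: w, y, z
typing: well-typed — term : Str -> Str
ordered: ✗ — unused: x, v, u — weakening required
linear: ✗ — unused: x, v, u — weakening required
affine: ✓ — at most one use each (y, w, z, x, v, u)
relevant: ✗ — unused: x, v, u — weakening required
unrestricted: ✓ — well-typed at Str -> Str; no restrictions here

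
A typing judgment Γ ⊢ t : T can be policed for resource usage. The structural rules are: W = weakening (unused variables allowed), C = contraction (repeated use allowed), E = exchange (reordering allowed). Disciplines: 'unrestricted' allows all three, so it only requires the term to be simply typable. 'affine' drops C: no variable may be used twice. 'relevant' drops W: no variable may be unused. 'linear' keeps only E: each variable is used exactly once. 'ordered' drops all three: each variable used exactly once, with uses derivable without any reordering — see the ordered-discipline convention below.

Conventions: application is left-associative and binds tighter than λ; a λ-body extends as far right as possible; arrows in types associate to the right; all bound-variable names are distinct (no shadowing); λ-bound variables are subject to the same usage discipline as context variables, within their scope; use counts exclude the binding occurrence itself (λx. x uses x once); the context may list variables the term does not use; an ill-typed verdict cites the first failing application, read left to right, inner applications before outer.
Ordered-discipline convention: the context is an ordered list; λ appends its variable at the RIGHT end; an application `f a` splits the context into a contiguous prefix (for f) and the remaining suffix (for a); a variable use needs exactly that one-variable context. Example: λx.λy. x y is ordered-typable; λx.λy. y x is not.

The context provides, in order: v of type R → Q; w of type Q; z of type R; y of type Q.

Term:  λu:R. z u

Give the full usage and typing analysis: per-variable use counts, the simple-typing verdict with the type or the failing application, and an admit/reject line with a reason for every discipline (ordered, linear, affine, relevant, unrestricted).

use counts: v=0, w=0, z=1, y=0, u [bound]=1
left-to-right use order: z, u
typing: ill-typed: non-function type R applied to an argument
ordered: ✗ — a type mismatch blocks all five
linear: ✗ — the type mismatch rejects it
affine: ✗ — not simply typable
relevant: ✗ — fails simple typing
unrestricted: ✗ — a type mismatch blocks all five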